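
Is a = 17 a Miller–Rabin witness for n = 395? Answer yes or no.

yes

n − 1 = 394 = 2^1 · 197, so s = 1 and d = 197.
x_0 = 17^197 mod 395 = 27.
x_0 ∉ {1, 394} and s = 1, so 17 is a Miller–Rabin witness and 395 is composite.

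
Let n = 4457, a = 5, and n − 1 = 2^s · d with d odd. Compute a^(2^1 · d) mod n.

1880

n − 1 = 4456 = 2^3 · 557, so s = 3 and d = 557.
x_0 = 5^557 mod 4457 = 711.
x_1 = 711^2 mod 4457 = 1880.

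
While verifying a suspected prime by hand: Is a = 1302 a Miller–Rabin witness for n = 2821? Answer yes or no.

n − 1 = 2820 = 2^2 · 705, so s = 2 and d = 705.
x_0 = 1302^705 mod 2821 = 434.
x_0 is neither 1 nor 2820, so continue squaring.
x_1 = 434^2 mod 2821 = 2170.
Reached i = s−1 = 1 without hitting −1: 1302 is a Miller–Rabin witness and 2821 is composite.

yes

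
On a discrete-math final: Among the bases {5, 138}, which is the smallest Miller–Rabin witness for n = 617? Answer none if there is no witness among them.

n − 1 = 616 = 2^3 · 77, so s = 3 and d = 77.
Base 5: x_0 = 5^77 mod 617 = 478. x_0 is neither 1 nor 616, so continue squaring. x_1 = 478^2 mod 617 = 194. x_2 = 194^2 mod 617 = 616. x_2 ≡ −1, so 5 is not a witness.
Base 138: x_0 = 138^77 mod 617 = 194. x_0 is neither 1 nor 616, so continue squaring. x_1 = 194^2 mod 617 = 616. x_1 ≡ −1, so 138 is not a witness.
No listed base is a witness for 617.

none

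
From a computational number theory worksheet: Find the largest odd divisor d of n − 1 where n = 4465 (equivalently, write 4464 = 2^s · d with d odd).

Halving: 4464 → 2232 → 1116 → 558 → 279; 279 is odd.
So 4464 = 2^4 · 279.

279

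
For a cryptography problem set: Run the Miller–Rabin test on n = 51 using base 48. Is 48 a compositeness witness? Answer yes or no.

yes

n − 1 = 50 = 2^1 · 25, so s = 1 and d = 25.
Repeated squaring mod 51: 48^1 ≡ 48, 48^2 ≡ 9, 48^4 ≡ 30, 48^8 ≡ 33, 48^16 ≡ 18.
25 = 16 + 8 + 1, so 48^25 ≡ 18·33·48 ≡ 3 (mod 51).
x_0 = 48^25 mod 51 = 3.
x_0 ∉ {1, 50} and s = 1, so 48 is a Miller–Rabin witness and 51 is composite.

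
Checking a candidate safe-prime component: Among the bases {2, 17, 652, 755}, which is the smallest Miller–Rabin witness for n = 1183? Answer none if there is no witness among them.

2

n − 1 = 1182 = 2^1 · 591, so s = 1 and d = 591.
Base 2: x_0 = 2^591 mod 1183 = 1100. x_0 ∉ {1, 1182} and s = 1, so 2 is a Miller–Rabin witness and 1183 is composite.
Base 17: x_0 = 17^591 mod 1183 = 363. x_0 ∉ {1, 1182} and s = 1, so 17 is a Miller–Rabin witness and 1183 is composite.
Base 652: x_0 = 652^591 mod 1183 = 645. x_0 ∉ {1, 1182} and s = 1, so 652 is a Miller–Rabin witness and 1183 is composite.
Base 755: x_0 = 755^591 mod 1183 = 300. x_0 ∉ {1, 1182} and s = 1, so 755 is a Miller–Rabin witness and 1183 is composite.
The smallest witness among the given bases is 2.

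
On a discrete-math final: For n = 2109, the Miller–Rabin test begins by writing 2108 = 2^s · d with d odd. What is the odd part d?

Halving: 2108 → 1054 → 527; 527 is odd.
So 2108 = 2^2 · 527.

527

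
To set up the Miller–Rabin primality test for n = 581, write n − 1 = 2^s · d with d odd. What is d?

145

Halving: 580 → 290 → 145; 145 is odd.
So 580 = 2^2 · 145.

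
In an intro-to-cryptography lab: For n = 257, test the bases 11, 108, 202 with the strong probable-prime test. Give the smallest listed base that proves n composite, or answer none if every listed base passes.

n − 1 = 256 = 2^8 · 1, so s = 8 and d = 1.
Base 11: x_0 = 11^1 mod 257 = 11. x_0 is neither 1 nor 256, so continue squaring. x_1 = 11^2 mod 257 = 121. x_2 = 121^2 mod 257 = 249. x_3 = 249^2 mod 257 = 64. x_4 = 64^2 mod 257 = 241. x_5 = 241^2 mod 257 = 256. x_5 ≡ −1, so 11 is not a witness.
Base 108: x_0 = 108^1 mod 257 = 108. x_0 is neither 1 nor 256, so continue squaring. x_1 = 108^2 mod 257 = 99. x_2 = 99^2 mod 257 = 35. x_3 = 35^2 mod 257 = 197. x_4 = 197^2 mod 257 = 2. x_5 = 2^2 mod 257 = 4. x_6 = 4^2 mod 257 = 16. x_7 = 16^2 mod 257 = 256. x_7 ≡ −1, so 108 is not a witness.
Base 202: x_0 = 202^1 mod 257 = 202. x_0 is neither 1 nor 256, so continue squaring. x_1 = 202^2 mod 257 = 198. x_2 = 198^2 mod 257 = 140. x_3 = 140^2 mod 257 = 68. x_4 = 68^2 mod 257 = 255. x_5 = 255^2 mod 257 = 4. x_6 = 4^2 mod 257 = 16. x_7 = 16^2 mod 257 = 256. x_7 ≡ −1, so 202 is not a witness.
No listed base is a witness for 257.

none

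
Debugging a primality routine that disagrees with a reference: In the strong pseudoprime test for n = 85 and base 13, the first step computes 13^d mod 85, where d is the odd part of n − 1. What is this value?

n − 1 = 84 = 2^2 · 21, so s = 2 and d = 21.
13^21 mod 85 = 13.

13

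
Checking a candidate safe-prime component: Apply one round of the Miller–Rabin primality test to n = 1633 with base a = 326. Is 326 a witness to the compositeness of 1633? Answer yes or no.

n − 1 = 1632 = 2^5 · 51, so s = 5 and d = 51.
Repeated squaring mod 1633: 326^1 ≡ 326, 326^2 ≡ 131, 326^4 ≡ 831, 326^8 ≡ 1435, 326^16 ≡ 12, 326^32 ≡ 144.
51 = 32 + 16 + 2 + 1, so 326^51 ≡ 144·12·131·326 ≡ 698 (mod 1633).
x_0 = 326^51 mod 1633 = 698.
x_0 is neither 1 nor 1632, so continue squaring.
x_1 = 698^2 mod 1633 = 570.
x_2 = 570^2 mod 1633 = 1566.
x_3 = 1566^2 mod 1633 = 1223.
x_4 = 1223^2 mod 1633 = 1534.
Reached i = s−1 = 4 without hitting −1: 326 is a Miller–Rabin witness and 1633 is composite.

yes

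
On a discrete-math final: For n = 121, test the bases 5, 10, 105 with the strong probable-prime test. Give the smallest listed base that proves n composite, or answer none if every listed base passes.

n − 1 = 120 = 2^3 · 15, so s = 3 and d = 15.
Base 5: x_0 = 5^15 mod 121 = 56. x_0 is neither 1 nor 120, so continue squaring. x_1 = 56^2 mod 121 = 111. x_2 = 111^2 mod 121 = 100. Reached i = s−1 = 2 without hitting −1: 5 is a Miller–Rabin witness and 121 is composite.
Base 10: x_0 = 10^15 mod 121 = 43. x_0 is neither 1 nor 120, so continue squaring. x_1 = 43^2 mod 121 = 34. x_2 = 34^2 mod 121 = 67. Reached i = s−1 = 2 without hitting −1: 10 is a Miller–Rabin witness and 121 is composite.
Base 105: x_0 = 105^15 mod 121 = 32. x_0 is neither 1 nor 120, so continue squaring. x_1 = 32^2 mod 121 = 56. x_2 = 56^2 mod 121 = 111. Reached i = s−1 = 2 without hitting −1: 105 is a Miller–Rabin witness and 121 is composite.
The smallest witness among the given bases is 5.

5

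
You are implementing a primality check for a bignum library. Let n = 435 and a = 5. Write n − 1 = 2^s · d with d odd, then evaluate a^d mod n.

260

n − 1 = 434 = 2^1 · 217, so s = 1 and d = 217.
Repeated squaring mod 435: 5^1 ≡ 5, 5^2 ≡ 25, 5^4 ≡ 190, 5^8 ≡ 430, 5^16 ≡ 25, 5^32 ≡ 190, 5^64 ≡ 430, 5^128 ≡ 25.
217 = 128 + 64 + 16 + 8 + 1, so 5^217 ≡ 25·430·25·430·5 ≡ 260 (mod 435).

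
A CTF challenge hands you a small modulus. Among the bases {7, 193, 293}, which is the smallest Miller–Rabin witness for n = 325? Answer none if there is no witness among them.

none

n − 1 = 324 = 2^2 · 81, so s = 2 and d = 81.
Base 7: x_0 = 7^81 mod 325 = 307. x_0 is neither 1 nor 324, so continue squaring. x_1 = 307^2 mod 325 = 324. x_1 ≡ −1, so 7 is not a witness.
Base 193: x_0 = 193^81 mod 325 = 268. x_0 is neither 1 nor 324, so continue squaring. x_1 = 268^2 mod 325 = 324. x_1 ≡ −1, so 193 is not a witness.
Base 293: x_0 = 293^81 mod 325 = 268. x_0 is neither 1 nor 324, so continue squaring. x_1 = 268^2 mod 325 = 324. x_1 ≡ −1, so 293 is not a witness.
No listed base is a witness for 325.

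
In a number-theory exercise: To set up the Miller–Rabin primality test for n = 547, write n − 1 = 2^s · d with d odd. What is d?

273

Halving: 546 → 273; 273 is odd.
So 546 = 2^1 · 273.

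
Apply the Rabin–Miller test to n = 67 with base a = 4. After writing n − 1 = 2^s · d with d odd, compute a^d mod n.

1

n − 1 = 66 = 2^1 · 33, so s = 1 and d = 33.
By repeated squaring, 4^33 ≡ 1 (mod 67).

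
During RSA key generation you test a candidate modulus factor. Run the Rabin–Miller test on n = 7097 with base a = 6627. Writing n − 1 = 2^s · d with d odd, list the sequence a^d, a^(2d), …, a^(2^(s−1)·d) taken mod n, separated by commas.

4089, 6486, 4277

n − 1 = 7096 = 2^3 · 887, so s = 3 and d = 887.
x_0 = 6627^887 mod 7097 = 4089.
x_1 = 4089^2 mod 7097 = 6486.
x_2 = 6486^2 mod 7097 = 4277.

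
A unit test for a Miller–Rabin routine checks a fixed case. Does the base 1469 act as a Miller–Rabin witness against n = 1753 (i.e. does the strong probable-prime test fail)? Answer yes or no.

no

n − 1 = 1752 = 2^3 · 219, so s = 3 and d = 219.
Repeated squaring mod 1753: 1469^1 ≡ 1469, 1469^2 ≡ 18, 1469^4 ≡ 324, 1469^8 ≡ 1549, 1469^16 ≡ 1297, 1469^32 ≡ 1082, 1469^64 ≡ 1473, 1469^128 ≡ 1268.
219 = 128 + 64 + 16 + 8 + 2 + 1, so 1469^219 ≡ 1268·1473·1297·1549·18·1469 ≡ 1 (mod 1753).
x_0 = 1469^219 mod 1753 = 1.
x_0 = 1, so 1469 is not a witness.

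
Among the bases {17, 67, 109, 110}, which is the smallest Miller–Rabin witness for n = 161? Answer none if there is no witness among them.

17

n − 1 = 160 = 2^5 · 5, so s = 5 and d = 5.
Base 17: x_0 = 17^5 mod 161 = 159. x_0 is neither 1 nor 160, so continue squaring. x_1 = 159^2 mod 161 = 4. x_2 = 4^2 mod 161 = 16. x_3 = 16^2 mod 161 = 95. x_4 = 95^2 mod 161 = 9. Reached i = s−1 = 4 without hitting −1: 17 is a Miller–Rabin witness and 161 is composite.
Base 67: x_0 = 67^5 mod 161 = 37. x_0 is neither 1 nor 160, so continue squaring. x_1 = 37^2 mod 161 = 81. x_2 = 81^2 mod 161 = 121. x_3 = 121^2 mod 161 = 151. x_4 = 151^2 mod 161 = 100. Reached i = s−1 = 4 without hitting −1: 67 is a Miller–Rabin witness and 161 is composite.
Base 109: x_0 = 109^5 mod 161 = 44. x_0 is neither 1 nor 160, so continue squaring. x_1 = 44^2 mod 161 = 4. x_2 = 4^2 mod 161 = 16. x_3 = 16^2 mod 161 = 95. x_4 = 95^2 mod 161 = 9. Reached i = s−1 = 4 without hitting −1: 109 is a Miller–Rabin witness and 161 is composite.
Base 110: x_0 = 110^5 mod 161 = 3. x_0 is neither 1 nor 160, so continue squaring. x_1 = 3^2 mod 161 = 9. x_2 = 9^2 mod 161 = 81. x_3 = 81^2 mod 161 = 121. x_4 = 121^2 mod 161 = 151. Reached i = s−1 = 4 without hitting −1: 110 is a Miller–Rabin witness and 161 is composite.
The smallest witness among the given bases is 17.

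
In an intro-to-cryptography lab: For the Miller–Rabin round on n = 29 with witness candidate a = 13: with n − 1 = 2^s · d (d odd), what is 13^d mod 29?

n − 1 = 28 = 2^2 · 7, so s = 2 and d = 7.
By repeated squaring, 13^7 ≡ 28 (mod 29).

28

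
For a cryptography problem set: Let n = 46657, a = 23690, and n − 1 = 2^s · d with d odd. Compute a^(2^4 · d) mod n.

1

n − 1 = 46656 = 2^6 · 729, so s = 6 and d = 729.
x_0 = 23690^729 mod 46657 = 1962.
x_1 = 1962^2 mod 46657 = 23570.
x_2 = 23570^2 mod 46657 = 1.
x_3 = 1^2 mod 46657 = 1.
x_4 = 1^2 mod 46657 = 1.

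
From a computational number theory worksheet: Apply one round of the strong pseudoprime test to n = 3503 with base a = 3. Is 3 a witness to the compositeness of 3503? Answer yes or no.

n − 1 = 3502 = 2^1 · 1751, so s = 1 and d = 1751.
x_0 = 3^1751 mod 3503 = 850.
x_0 ∉ {1, 3502} and s = 1, so 3 is a Miller–Rabin witness and 3503 is composite.

yes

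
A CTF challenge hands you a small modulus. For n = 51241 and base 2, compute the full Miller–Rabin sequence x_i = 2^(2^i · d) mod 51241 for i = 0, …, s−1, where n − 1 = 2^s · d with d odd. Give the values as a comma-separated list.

n − 1 = 51240 = 2^3 · 6405, so s = 3 and d = 6405.
x_0 = 2^6405 mod 51241 = 51240.
x_1 = 51240^2 mod 51241 = 1.
x_2 = 1^2 mod 51241 = 1.

51240, 1, 1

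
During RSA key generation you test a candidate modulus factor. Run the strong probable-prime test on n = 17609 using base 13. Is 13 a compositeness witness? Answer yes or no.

n − 1 = 17608 = 2^3 · 2201, so s = 3 and d = 2201.
Repeated squaring mod 17609: 13^1 ≡ 13, 13^2 ≡ 169, 13^4 ≡ 10952, 13^8 ≡ 11405, 13^16 ≡ 13951, 13^32 ≡ 15733, 13^64 ≡ 15185, 13^128 ≡ 11979, 13^256 ≡ 700, 13^512 ≡ 14557, 13^1024 ≡ 17152, 13^2048 ≡ 15150.
2201 = 2048 + 128 + 16 + 8 + 1, so 13^2201 ≡ 15150·11979·13951·11405·13 ≡ 6840 (mod 17609).
x_0 = 13^2201 mod 17609 = 6840.
x_0 is neither 1 nor 17608, so continue squaring.
x_1 = 6840^2 mod 17609 = 16096.
x_2 = 16096^2 mod 17609 = 17608.
x_2 ≡ −1, so 13 is not a witness.

no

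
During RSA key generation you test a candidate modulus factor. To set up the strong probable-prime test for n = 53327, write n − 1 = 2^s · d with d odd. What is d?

Halving: 53326 → 26663; 26663 is odd.
So 53326 = 2^1 · 26663.

26663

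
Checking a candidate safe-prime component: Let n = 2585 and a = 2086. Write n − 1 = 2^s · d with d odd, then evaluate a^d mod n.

n − 1 = 2584 = 2^3 · 323, so s = 3 and d = 323.
2086^323 mod 2585 = 1146.

1146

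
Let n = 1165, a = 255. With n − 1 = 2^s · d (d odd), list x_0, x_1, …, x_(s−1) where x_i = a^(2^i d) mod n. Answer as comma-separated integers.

n − 1 = 1164 = 2^2 · 291, so s = 2 and d = 291.
x_0 = 255^291 mod 1165 = 605.
x_1 = 605^2 mod 1165 = 215.

605, 215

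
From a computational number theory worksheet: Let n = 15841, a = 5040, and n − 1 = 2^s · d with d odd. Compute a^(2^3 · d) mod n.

6790

n − 1 = 15840 = 2^5 · 495, so s = 5 and d = 495.
x_0 = 5040^495 mod 15841 = 3969.
x_1 = 3969^2 mod 15841 = 7007.
x_2 = 7007^2 mod 15841 = 6790.
x_3 = 6790^2 mod 15841 = 6790.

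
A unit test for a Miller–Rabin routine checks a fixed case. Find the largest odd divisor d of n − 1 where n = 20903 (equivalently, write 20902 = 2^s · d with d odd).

Halving: 20902 → 10451; 10451 is odd.
So 20902 = 2^1 · 10451.

10451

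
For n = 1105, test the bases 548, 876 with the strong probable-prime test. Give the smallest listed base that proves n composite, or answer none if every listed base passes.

n − 1 = 1104 = 2^4 · 69, so s = 4 and d = 69.
Base 548: x_0 = 548^69 mod 1105 = 1058. x_0 is neither 1 nor 1104, so continue squaring. x_1 = 1058^2 mod 1105 = 1104. x_1 ≡ −1, so 548 is not a witness.
Base 876: x_0 = 876^69 mod 1105 = 161. x_0 is neither 1 nor 1104, so continue squaring. x_1 = 161^2 mod 1105 = 506. x_2 = 506^2 mod 1105 = 781. x_3 = 781^2 mod 1105 = 1. x_3 = 1 but x_2 ≠ ±1, a nontrivial square root of 1 — 876 is a witness and 1105 is composite.
The smallest witness among the given bases is 876.

876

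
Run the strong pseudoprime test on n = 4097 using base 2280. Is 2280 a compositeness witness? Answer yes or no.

yes

n − 1 = 4096 = 2^12 · 1, so s = 12 and d = 1.
x_0 = 2280^1 mod 4097 = 2280.
x_0 is neither 1 nor 4096, so continue squaring.
x_1 = 2280^2 mod 4097 = 3404.
x_2 = 3404^2 mod 4097 = 900.
x_3 = 900^2 mod 4097 = 2891.
x_4 = 2891^2 mod 4097 = 1.
x_4 = 1 but x_3 ≠ ±1, a nontrivial square root of 1 — 2280 is a witness and 4097 is composite.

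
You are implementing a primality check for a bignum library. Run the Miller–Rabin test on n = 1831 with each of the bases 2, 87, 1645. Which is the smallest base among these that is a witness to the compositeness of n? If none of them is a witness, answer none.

none

n − 1 = 1830 = 2^1 · 915, so s = 1 and d = 915.
Base 2: x_0 = 2^915 mod 1831 = 1. x_0 = 1, so 2 is not a witness.
Base 87: x_0 = 87^915 mod 1831 = 1830. x_0 = 1830 ≡ −1, so 87 is not a witness.
Base 1645: x_0 = 1645^915 mod 1831 = 1830. x_0 = 1830 ≡ −1, so 1645 is not a witness.
No listed base is a witness for 1831.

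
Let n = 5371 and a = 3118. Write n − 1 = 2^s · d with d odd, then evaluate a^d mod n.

n − 1 = 5370 = 2^1 · 2685, so s = 1 and d = 2685.
Repeated squaring mod 5371: 3118^1 ≡ 3118, 3118^2 ≡ 414, 3118^4 ≡ 4895, 3118^8 ≡ 994, 3118^16 ≡ 5143, 3118^32 ≡ 3645, 3118^64 ≡ 3542, 3118^128 ≡ 4479, 3118^256 ≡ 756, 3118^512 ≡ 2210, 3118^1024 ≡ 1861, 3118^2048 ≡ 4397.
2685 = 2048 + 512 + 64 + 32 + 16 + 8 + 4 + 1, so 3118^2685 ≡ 4397·2210·3542·3645·5143·994·4895·3118 ≡ 2287 (mod 5371).

2287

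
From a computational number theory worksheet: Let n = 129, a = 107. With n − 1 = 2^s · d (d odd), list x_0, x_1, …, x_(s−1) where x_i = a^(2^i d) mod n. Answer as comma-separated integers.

n − 1 = 128 = 2^7 · 1, so s = 7 and d = 1.
x_0 = 107^1 mod 129 = 107.
x_1 = 107^2 mod 129 = 97.
x_2 = 97^2 mod 129 = 121.
x_3 = 121^2 mod 129 = 64.
x_4 = 64^2 mod 129 = 97.
x_5 = 97^2 mod 129 = 121.
x_6 = 121^2 mod 129 = 64.

107, 97, 121, 64, 97, 121, 64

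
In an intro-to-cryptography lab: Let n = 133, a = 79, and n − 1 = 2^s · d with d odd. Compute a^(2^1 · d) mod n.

n − 1 = 132 = 2^2 · 33, so s = 2 and d = 33.
By repeated squaring, 79^33 ≡ 50 (mod 133).
x_0 = 50.
x_1 = 50^2 mod 133 = 106.

106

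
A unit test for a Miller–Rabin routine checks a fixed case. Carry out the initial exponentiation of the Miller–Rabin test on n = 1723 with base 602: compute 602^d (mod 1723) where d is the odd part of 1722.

1

n − 1 = 1722 = 2^1 · 861, so s = 1 and d = 861.
By repeated squaring, 602^861 ≡ 1 (mod 1723).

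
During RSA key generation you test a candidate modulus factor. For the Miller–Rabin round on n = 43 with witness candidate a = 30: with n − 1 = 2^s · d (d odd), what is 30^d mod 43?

n − 1 = 42 = 2^1 · 21, so s = 1 and d = 21.
30^21 mod 43 = 42.

42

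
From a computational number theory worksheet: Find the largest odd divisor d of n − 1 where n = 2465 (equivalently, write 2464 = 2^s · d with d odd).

77

Halving: 2464 → 1232 → 616 → 308 → 154 → 77; 77 is odd.
So 2464 = 2^5 · 77.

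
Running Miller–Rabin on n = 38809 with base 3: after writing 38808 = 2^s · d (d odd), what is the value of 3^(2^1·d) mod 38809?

n − 1 = 38808 = 2^3 · 4851, so s = 3 and d = 4851.
By repeated squaring, 3^4851 ≡ 11046 (mod 38809).
x_0 = 11046.
x_1 = 11046^2 mod 38809 = 37429.

37429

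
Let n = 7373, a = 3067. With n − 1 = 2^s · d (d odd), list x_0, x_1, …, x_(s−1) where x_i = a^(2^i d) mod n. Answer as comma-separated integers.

3286, 3724

n − 1 = 7372 = 2^2 · 1843, so s = 2 and d = 1843.
x_0 = 3067^1843 mod 7373 = 3286.
x_1 = 3286^2 mod 7373 = 3724.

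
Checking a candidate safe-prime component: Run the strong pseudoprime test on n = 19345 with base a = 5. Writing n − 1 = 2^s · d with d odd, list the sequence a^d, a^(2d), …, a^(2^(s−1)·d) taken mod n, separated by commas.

n − 1 = 19344 = 2^4 · 1209, so s = 4 and d = 1209.
x_0 = 5^1209 mod 19345 = 15605.
x_1 = 15605^2 mod 19345 = 1165.
x_2 = 1165^2 mod 19345 = 3075.
x_3 = 3075^2 mod 19345 = 15265.

15605, 1165, 3075, 15265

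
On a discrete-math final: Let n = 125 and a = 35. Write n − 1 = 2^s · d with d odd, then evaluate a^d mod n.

0

n − 1 = 124 = 2^2 · 31, so s = 2 and d = 31.
Repeated squaring mod 125: 35^1 ≡ 35, 35^2 ≡ 100, 35^4 ≡ 0, 35^8 ≡ 0, 35^16 ≡ 0.
31 = 16 + 8 + 4 + 2 + 1, so 35^31 ≡ 0·0·0·100·35 ≡ 0 (mod 125).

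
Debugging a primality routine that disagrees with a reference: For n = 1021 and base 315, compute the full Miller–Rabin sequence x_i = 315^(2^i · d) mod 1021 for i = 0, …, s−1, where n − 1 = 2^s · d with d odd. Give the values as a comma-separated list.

n − 1 = 1020 = 2^2 · 255, so s = 2 and d = 255.
x_0 = 315^255 mod 1021 = 647.
x_1 = 647^2 mod 1021 = 1020.

647, 1020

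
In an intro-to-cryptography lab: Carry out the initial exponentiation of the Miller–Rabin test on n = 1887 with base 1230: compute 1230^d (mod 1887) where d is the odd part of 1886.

1533

n − 1 = 1886 = 2^1 · 943, so s = 1 and d = 943.
Repeated squaring mod 1887: 1230^1 ≡ 1230, 1230^2 ≡ 1413, 1230^4 ≡ 123, 1230^8 ≡ 33, 1230^16 ≡ 1089, 1230^32 ≡ 885, 1230^64 ≡ 120, 1230^128 ≡ 1191, 1230^256 ≡ 1344, 1230^512 ≡ 477.
943 = 512 + 256 + 128 + 32 + 8 + 4 + 2 + 1, so 1230^943 ≡ 477·1344·1191·885·33·123·1413·1230 ≡ 1533 (mod 1887).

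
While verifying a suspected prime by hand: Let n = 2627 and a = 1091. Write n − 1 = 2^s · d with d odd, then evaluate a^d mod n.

335

n − 1 = 2626 = 2^1 · 1313, so s = 1 and d = 1313.
1091^1313 mod 2627 = 335.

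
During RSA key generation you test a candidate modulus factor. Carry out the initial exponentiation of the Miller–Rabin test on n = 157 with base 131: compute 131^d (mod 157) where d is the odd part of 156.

129

n − 1 = 156 = 2^2 · 39, so s = 2 and d = 39.
131^39 mod 157 = 129.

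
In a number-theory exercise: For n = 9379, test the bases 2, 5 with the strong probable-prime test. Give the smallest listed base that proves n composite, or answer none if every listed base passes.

n − 1 = 9378 = 2^1 · 4689, so s = 1 and d = 4689.
Base 2: x_0 = 2^4689 mod 9379 = 3220. x_0 ∉ {1, 9378} and s = 1, so 2 is a Miller–Rabin witness and 9379 is composite.
Base 5: x_0 = 5^4689 mod 9379 = 3748. x_0 ∉ {1, 9378} and s = 1, so 5 is a Miller–Rabin witness and 9379 is composite.
The smallest witness among the given bases is 2.

2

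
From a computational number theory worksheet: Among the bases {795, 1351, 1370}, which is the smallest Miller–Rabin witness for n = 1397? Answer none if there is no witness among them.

n − 1 = 1396 = 2^2 · 349, so s = 2 and d = 349.
Base 795: x_0 = 795^349 mod 1397 = 1082. x_0 is neither 1 nor 1396, so continue squaring. x_1 = 1082^2 mod 1397 = 38. Reached i = s−1 = 1 without hitting −1: 795 is a Miller–Rabin witness and 1397 is composite.
Base 1351: x_0 = 1351^349 mod 1397 = 1391. x_0 is neither 1 nor 1396, so continue squaring. x_1 = 1391^2 mod 1397 = 36. Reached i = s−1 = 1 without hitting −1: 1351 is a Miller–Rabin witness and 1397 is composite.
Base 1370: x_0 = 1370^349 mod 1397 = 838. x_0 is neither 1 nor 1396, so continue squaring. x_1 = 838^2 mod 1397 = 950. Reached i = s−1 = 1 without hitting −1: 1370 is a Miller–Rabin witness and 1397 is composite.
The smallest witness among the given bases is 795.

795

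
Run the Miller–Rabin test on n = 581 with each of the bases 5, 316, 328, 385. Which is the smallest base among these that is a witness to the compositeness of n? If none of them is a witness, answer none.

n − 1 = 580 = 2^2 · 145, so s = 2 and d = 145.
Base 5: x_0 = 5^145 mod 581 = 544. x_0 is neither 1 nor 580, so continue squaring. x_1 = 544^2 mod 581 = 207. Reached i = s−1 = 1 without hitting −1: 5 is a Miller–Rabin witness and 581 is composite.
Base 316: x_0 = 316^145 mod 581 = 351. x_0 is neither 1 nor 580, so continue squaring. x_1 = 351^2 mod 581 = 29. Reached i = s−1 = 1 without hitting −1: 316 is a Miller–Rabin witness and 581 is composite.
Base 328: x_0 = 328^145 mod 581 = 174. x_0 is neither 1 nor 580, so continue squaring. x_1 = 174^2 mod 581 = 64. Reached i = s−1 = 1 without hitting −1: 328 is a Miller–Rabin witness and 581 is composite.
Base 385: x_0 = 385^145 mod 581 = 420. x_0 is neither 1 nor 580, so continue squaring. x_1 = 420^2 mod 581 = 357. Reached i = s−1 = 1 without hitting −1: 385 is a Miller–Rabin witness and 581 is composite.
The smallest witness among the given bases is 5.

5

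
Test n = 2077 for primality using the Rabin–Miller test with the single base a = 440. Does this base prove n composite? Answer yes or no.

n − 1 = 2076 = 2^2 · 519, so s = 2 and d = 519.
Repeated squaring mod 2077: 440^1 ≡ 440, 440^2 ≡ 439, 440^4 ≡ 1637, 440^8 ≡ 439, 440^16 ≡ 1637, 440^32 ≡ 439, 440^64 ≡ 1637, 440^128 ≡ 439, 440^256 ≡ 1637, 440^512 ≡ 439.
519 = 512 + 4 + 2 + 1, so 440^519 ≡ 439·1637·439·440 ≡ 2076 (mod 2077).
x_0 = 440^519 mod 2077 = 2076.
x_0 = 2076 ≡ −1, so 440 is not a witness.

no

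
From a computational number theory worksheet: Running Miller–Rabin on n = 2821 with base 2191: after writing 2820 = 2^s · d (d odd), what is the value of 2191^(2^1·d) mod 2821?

n − 1 = 2820 = 2^2 · 705, so s = 2 and d = 705.
x_0 = 2191^705 mod 2821 = 1022.
x_1 = 1022^2 mod 2821 = 714.

714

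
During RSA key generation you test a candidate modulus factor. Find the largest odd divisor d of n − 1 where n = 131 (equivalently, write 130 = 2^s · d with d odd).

65

Halving: 130 → 65; 65 is odd.
So 130 = 2^1 · 65.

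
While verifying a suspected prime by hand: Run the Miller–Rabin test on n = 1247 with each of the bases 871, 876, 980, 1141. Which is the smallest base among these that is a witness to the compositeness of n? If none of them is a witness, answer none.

876

n − 1 = 1246 = 2^1 · 623, so s = 1 and d = 623.
Base 871: x_0 = 871^623 mod 1247 = 1. x_0 = 1, so 871 is not a witness.
Base 876: x_0 = 876^623 mod 1247 = 173. x_0 ∉ {1, 1246} and s = 1, so 876 is a Miller–Rabin witness and 1247 is composite.
Base 980: x_0 = 980^623 mod 1247 = 639. x_0 ∉ {1, 1246} and s = 1, so 980 is a Miller–Rabin witness and 1247 is composite.
Base 1141: x_0 = 1141^623 mod 1247 = 423. x_0 ∉ {1, 1246} and s = 1, so 1141 is a Miller–Rabin witness and 1247 is composite.
The smallest witness among the given bases is 876.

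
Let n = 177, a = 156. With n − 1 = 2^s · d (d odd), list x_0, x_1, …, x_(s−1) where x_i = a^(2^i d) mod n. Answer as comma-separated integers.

165, 144, 27, 21

n − 1 = 176 = 2^4 · 11, so s = 4 and d = 11.
x_0 = 156^11 mod 177 = 165.
x_1 = 165^2 mod 177 = 144.
x_2 = 144^2 mod 177 = 27.
x_3 = 27^2 mod 177 = 21.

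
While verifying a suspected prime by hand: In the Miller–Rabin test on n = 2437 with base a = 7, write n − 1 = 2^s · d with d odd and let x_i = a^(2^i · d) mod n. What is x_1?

1

n − 1 = 2436 = 2^2 · 609, so s = 2 and d = 609.
x_0 = 7^609 mod 2437 = 2436.
x_1 = 2436^2 mod 2437 = 1.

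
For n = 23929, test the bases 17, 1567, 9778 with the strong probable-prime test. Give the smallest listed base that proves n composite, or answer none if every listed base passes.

none

n − 1 = 23928 = 2^3 · 2991, so s = 3 and d = 2991.
Base 17: x_0 = 17^2991 mod 23929 = 8873. x_0 is neither 1 nor 23928, so continue squaring. x_1 = 8873^2 mod 23929 = 3719. x_2 = 3719^2 mod 23929 = 23928. x_2 ≡ −1, so 17 is not a witness.
Base 1567: x_0 = 1567^2991 mod 23929 = 15056. x_0 is neither 1 nor 23928, so continue squaring. x_1 = 15056^2 mod 23929 = 3719. x_2 = 3719^2 mod 23929 = 23928. x_2 ≡ −1, so 1567 is not a witness.
Base 9778: x_0 = 9778^2991 mod 23929 = 20210. x_0 is neither 1 nor 23928, so continue squaring. x_1 = 20210^2 mod 23929 = 23928. x_1 ≡ −1, so 9778 is not a witness.
No listed base is a witness for 23929.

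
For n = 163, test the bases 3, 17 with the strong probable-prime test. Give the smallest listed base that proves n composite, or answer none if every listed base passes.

none

n − 1 = 162 = 2^1 · 81, so s = 1 and d = 81.
Base 3: x_0 = 3^81 mod 163 = 162. x_0 = 162 ≡ −1, so 3 is not a witness.
Base 17: x_0 = 17^81 mod 163 = 162. x_0 = 162 ≡ −1, so 17 is not a witness.
No listed base is a witness for 163.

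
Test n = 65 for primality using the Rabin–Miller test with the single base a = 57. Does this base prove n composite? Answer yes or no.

no

n − 1 = 64 = 2^6 · 1, so s = 6 and d = 1.
x_0 = 57^1 mod 65 = 57.
x_0 is neither 1 nor 64, so continue squaring.
x_1 = 57^2 mod 65 = 64.
x_1 ≡ −1, so 57 is not a witness.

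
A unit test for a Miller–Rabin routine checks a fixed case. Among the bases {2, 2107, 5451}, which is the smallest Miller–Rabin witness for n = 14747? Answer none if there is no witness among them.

none

n − 1 = 14746 = 2^1 · 7373, so s = 1 and d = 7373.
Base 2: x_0 = 2^7373 mod 14747 = 14746. x_0 = 14746 ≡ −1, so 2 is not a witness.
Base 2107: x_0 = 2107^7373 mod 14747 = 14746. x_0 = 14746 ≡ −1, so 2107 is not a witness.
Base 5451: x_0 = 5451^7373 mod 14747 = 14746. x_0 = 14746 ≡ −1, so 5451 is not a witness.
No listed base is a witness for 14747.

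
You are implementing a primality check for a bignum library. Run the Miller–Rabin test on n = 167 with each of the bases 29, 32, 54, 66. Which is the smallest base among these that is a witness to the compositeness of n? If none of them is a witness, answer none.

none

n − 1 = 166 = 2^1 · 83, so s = 1 and d = 83.
Base 29: x_0 = 29^83 mod 167 = 1. x_0 = 1, so 29 is not a witness.
Base 32: x_0 = 32^83 mod 167 = 1. x_0 = 1, so 32 is not a witness.
Base 54: x_0 = 54^83 mod 167 = 1. x_0 = 1, so 54 is not a witness.
Base 66: x_0 = 66^83 mod 167 = 1. x_0 = 1, so 66 is not a witness.
No listed base is a witness for 167.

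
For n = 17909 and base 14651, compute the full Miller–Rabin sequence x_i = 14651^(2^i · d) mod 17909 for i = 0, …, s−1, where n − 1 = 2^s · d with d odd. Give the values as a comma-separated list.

17908, 1

n − 1 = 17908 = 2^2 · 4477, so s = 2 and d = 4477.
x_0 = 14651^4477 mod 17909 = 17908.
x_1 = 17908^2 mod 17909 = 1.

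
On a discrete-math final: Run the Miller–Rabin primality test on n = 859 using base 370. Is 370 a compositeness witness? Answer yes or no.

n − 1 = 858 = 2^1 · 429, so s = 1 and d = 429.
x_0 = 370^429 mod 859 = 1.
x_0 = 1, so 370 is not a witness.

no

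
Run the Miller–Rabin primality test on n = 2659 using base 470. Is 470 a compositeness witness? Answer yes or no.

n − 1 = 2658 = 2^1 · 1329, so s = 1 and d = 1329.
x_0 = 470^1329 mod 2659 = 1.
x_0 = 1, so 470 is not a witness.

no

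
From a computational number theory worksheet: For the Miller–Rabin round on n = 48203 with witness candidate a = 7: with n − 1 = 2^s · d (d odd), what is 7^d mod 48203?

43768

n − 1 = 48202 = 2^1 · 24101, so s = 1 and d = 24101.
Repeated squaring mod 48203: 7^1 ≡ 7, 7^2 ≡ 49, 7^4 ≡ 2401, 7^8 ≡ 28644, 7^16 ≡ 15473, 7^32 ≡ 37631, 7^64 ≡ 32630, 7^128 ≡ 9036, 7^256 ≡ 41617, 7^512 ≡ 40899, 7^1024 ≡ 35898, 7^2048 ≡ 7402, 7^4096 ≡ 30996, 7^8192 ≡ 18023, 7^16384 ≡ 36715.
24101 = 16384 + 4096 + 2048 + 1024 + 512 + 32 + 4 + 1, so 7^24101 ≡ 36715·30996·7402·35898·40899·37631·2401·7 ≡ 43768 (mod 48203).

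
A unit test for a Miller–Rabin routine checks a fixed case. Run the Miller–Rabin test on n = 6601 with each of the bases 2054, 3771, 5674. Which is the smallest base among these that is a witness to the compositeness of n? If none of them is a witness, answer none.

none

n − 1 = 6600 = 2^3 · 825, so s = 3 and d = 825.
Base 2054: x_0 = 2054^825 mod 6601 = 6600. x_0 = 6600 ≡ −1, so 2054 is not a witness.
Base 3771: x_0 = 3771^825 mod 6601 = 6600. x_0 = 6600 ≡ −1, so 3771 is not a witness.
Base 5674: x_0 = 5674^825 mod 6601 = 1. x_0 = 1, so 5674 is not a witness.
No listed base is a witness for 6601.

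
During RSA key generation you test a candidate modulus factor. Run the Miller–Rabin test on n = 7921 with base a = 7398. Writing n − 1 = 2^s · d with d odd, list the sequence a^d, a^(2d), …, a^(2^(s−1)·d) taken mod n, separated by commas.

n − 1 = 7920 = 2^4 · 495, so s = 4 and d = 495.
x_0 = 7398^495 mod 7921 = 3826.
x_1 = 3826^2 mod 7921 = 268.
x_2 = 268^2 mod 7921 = 535.
x_3 = 535^2 mod 7921 = 1069.

3826, 268, 535, 1069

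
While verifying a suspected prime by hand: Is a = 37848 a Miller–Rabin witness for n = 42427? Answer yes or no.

n − 1 = 42426 = 2^1 · 21213, so s = 1 and d = 21213.
x_0 = 37848^21213 mod 42427 = 5396.
x_0 ∉ {1, 42426} and s = 1, so 37848 is a Miller–Rabin witness and 42427 is composite.

yes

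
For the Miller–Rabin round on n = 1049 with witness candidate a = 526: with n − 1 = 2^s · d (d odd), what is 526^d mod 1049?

n − 1 = 1048 = 2^3 · 131, so s = 3 and d = 131.
526^131 mod 1049 = 588.

588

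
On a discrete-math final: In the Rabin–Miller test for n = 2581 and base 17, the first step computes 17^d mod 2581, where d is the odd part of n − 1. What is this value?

n − 1 = 2580 = 2^2 · 645, so s = 2 and d = 645.
17^645 mod 2581 = 1612.

1612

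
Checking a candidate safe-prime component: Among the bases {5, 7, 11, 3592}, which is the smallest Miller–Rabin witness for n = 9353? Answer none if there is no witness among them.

n − 1 = 9352 = 2^3 · 1169, so s = 3 and d = 1169.
Base 5: x_0 = 5^1169 mod 9353 = 1749. x_0 is neither 1 nor 9352, so continue squaring. x_1 = 1749^2 mod 9353 = 570. x_2 = 570^2 mod 9353 = 6898. Reached i = s−1 = 2 without hitting −1: 5 is a Miller–Rabin witness and 9353 is composite.
Base 7: x_0 = 7^1169 mod 9353 = 5135. x_0 is neither 1 nor 9352, so continue squaring. x_1 = 5135^2 mod 9353 = 2118. x_2 = 2118^2 mod 9353 = 5837. Reached i = s−1 = 2 without hitting −1: 7 is a Miller–Rabin witness and 9353 is composite.
Base 11: x_0 = 11^1169 mod 9353 = 2724. x_0 is neither 1 nor 9352, so continue squaring. x_1 = 2724^2 mod 9353 = 3247. x_2 = 3247^2 mod 9353 = 2178. Reached i = s−1 = 2 without hitting −1: 11 is a Miller–Rabin witness and 9353 is composite.
Base 3592: x_0 = 3592^1169 mod 9353 = 3474. x_0 is neither 1 nor 9352, so continue squaring. x_1 = 3474^2 mod 9353 = 3306. x_2 = 3306^2 mod 9353 = 5332. Reached i = s−1 = 2 without hitting −1: 3592 is a Miller–Rabin witness and 9353 is composite.
The smallest witness among the given bases is 5.

5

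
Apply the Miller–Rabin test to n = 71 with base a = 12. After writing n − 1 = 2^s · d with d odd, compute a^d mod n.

1

n − 1 = 70 = 2^1 · 35, so s = 1 and d = 35.
By repeated squaring, 12^35 ≡ 1 (mod 71).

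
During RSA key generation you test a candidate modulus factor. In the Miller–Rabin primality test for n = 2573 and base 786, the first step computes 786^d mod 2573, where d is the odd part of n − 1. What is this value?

827

n − 1 = 2572 = 2^2 · 643, so s = 2 and d = 643.
Repeated squaring mod 2573: 786^1 ≡ 786, 786^2 ≡ 276, 786^4 ≡ 1559, 786^8 ≡ 1569, 786^16 ≡ 1973, 786^32 ≡ 2353, 786^64 ≡ 2086, 786^128 ≡ 453, 786^256 ≡ 1942, 786^512 ≡ 1919.
643 = 512 + 128 + 2 + 1, so 786^643 ≡ 1919·453·276·786 ≡ 827 (mod 2573).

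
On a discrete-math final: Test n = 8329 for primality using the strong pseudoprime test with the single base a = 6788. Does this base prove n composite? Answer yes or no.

no

n − 1 = 8328 = 2^3 · 1041, so s = 3 and d = 1041.
x_0 = 6788^1041 mod 8329 = 1.
x_0 = 1, so 6788 is not a witness.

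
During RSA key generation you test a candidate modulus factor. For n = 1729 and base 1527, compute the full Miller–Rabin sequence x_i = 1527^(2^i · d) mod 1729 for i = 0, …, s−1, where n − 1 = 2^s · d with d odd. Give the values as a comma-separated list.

n − 1 = 1728 = 2^6 · 27, so s = 6 and d = 27.
x_0 = 1527^27 mod 1729 = 1464.
x_1 = 1464^2 mod 1729 = 1065.
x_2 = 1065^2 mod 1729 = 1.
x_3 = 1^2 mod 1729 = 1.
x_4 = 1^2 mod 1729 = 1.
x_5 = 1^2 mod 1729 = 1.

1464, 1065, 1, 1, 1, 1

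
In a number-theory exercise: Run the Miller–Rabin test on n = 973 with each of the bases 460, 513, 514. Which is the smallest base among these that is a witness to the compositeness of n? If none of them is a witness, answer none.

n − 1 = 972 = 2^2 · 243, so s = 2 and d = 243.
Base 460: x_0 = 460^243 mod 973 = 972. x_0 = 972 ≡ −1, so 460 is not a witness.
Base 513: x_0 = 513^243 mod 973 = 1. x_0 = 1, so 513 is not a witness.
Base 514: x_0 = 514^243 mod 973 = 972. x_0 = 972 ≡ −1, so 514 is not a witness.
No listed base is a witness for 973.

none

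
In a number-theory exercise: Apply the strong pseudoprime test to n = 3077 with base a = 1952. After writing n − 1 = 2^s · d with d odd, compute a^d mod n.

1187

n − 1 = 3076 = 2^2 · 769, so s = 2 and d = 769.
Repeated squaring mod 3077: 1952^1 ≡ 1952, 1952^2 ≡ 978, 1952^4 ≡ 2614, 1952^8 ≡ 2056, 1952^16 ≡ 2415, 1952^32 ≡ 1310, 1952^64 ≡ 2211, 1952^128 ≡ 2245, 1952^256 ≡ 2976, 1952^512 ≡ 970.
769 = 512 + 256 + 1, so 1952^769 ≡ 970·2976·1952 ≡ 1187 (mod 3077).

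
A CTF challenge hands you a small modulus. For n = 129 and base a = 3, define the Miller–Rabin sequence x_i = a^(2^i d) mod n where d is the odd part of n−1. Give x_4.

66

n − 1 = 128 = 2^7 · 1, so s = 7 and d = 1.
x_0 = 3^1 mod 129 = 3.
x_1 = 3^2 mod 129 = 9.
x_2 = 9^2 mod 129 = 81.
x_3 = 81^2 mod 129 = 111.
x_4 = 111^2 mod 129 = 66.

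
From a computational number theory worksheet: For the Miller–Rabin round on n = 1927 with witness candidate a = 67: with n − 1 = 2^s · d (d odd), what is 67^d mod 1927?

315

n − 1 = 1926 = 2^1 · 963, so s = 1 and d = 963.
Repeated squaring mod 1927: 67^1 ≡ 67, 67^2 ≡ 635, 67^4 ≡ 482, 67^8 ≡ 1084, 67^16 ≡ 1513, 67^32 ≡ 1820, 67^64 ≡ 1814, 67^128 ≡ 1207, 67^256 ≡ 37, 67^512 ≡ 1369.
963 = 512 + 256 + 128 + 64 + 2 + 1, so 67^963 ≡ 1369·37·1207·1814·635·67 ≡ 315 (mod 1927).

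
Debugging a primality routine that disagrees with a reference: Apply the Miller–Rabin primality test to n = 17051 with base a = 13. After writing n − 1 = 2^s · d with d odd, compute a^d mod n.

n − 1 = 17050 = 2^1 · 8525, so s = 1 and d = 8525.
Repeated squaring mod 17051: 13^1 ≡ 13, 13^2 ≡ 169, 13^4 ≡ 11510, 13^8 ≡ 10881, 13^16 ≡ 11068, 13^32 ≡ 6240, 13^64 ≡ 10167, 13^128 ≡ 4727, 13^256 ≡ 7719, 13^512 ≡ 6767, 13^1024 ≡ 10354, 13^2048 ≡ 5679, 13^4096 ≡ 7600, 13^8192 ≡ 8263.
8525 = 8192 + 256 + 64 + 8 + 4 + 1, so 13^8525 ≡ 8263·7719·10167·10881·11510·13 ≡ 4416 (mod 17051).

4416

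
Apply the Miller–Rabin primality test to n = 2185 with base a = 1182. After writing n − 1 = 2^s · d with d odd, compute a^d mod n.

577

n − 1 = 2184 = 2^3 · 273, so s = 3 and d = 273.
Repeated squaring mod 2185: 1182^1 ≡ 1182, 1182^2 ≡ 909, 1182^4 ≡ 351, 1182^8 ≡ 841, 1182^16 ≡ 1526, 1182^32 ≡ 1651, 1182^64 ≡ 1106, 1182^128 ≡ 1821, 1182^256 ≡ 1396.
273 = 256 + 16 + 1, so 1182^273 ≡ 1396·1526·1182 ≡ 577 (mod 2185).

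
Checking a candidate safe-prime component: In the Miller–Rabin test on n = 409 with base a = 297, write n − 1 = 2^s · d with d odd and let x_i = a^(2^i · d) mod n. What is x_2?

n − 1 = 408 = 2^3 · 51, so s = 3 and d = 51.
By repeated squaring, 297^51 ≡ 66 (mod 409).
x_0 = 66.
x_1 = 66^2 mod 409 = 266.
x_2 = 266^2 mod 409 = 408.

408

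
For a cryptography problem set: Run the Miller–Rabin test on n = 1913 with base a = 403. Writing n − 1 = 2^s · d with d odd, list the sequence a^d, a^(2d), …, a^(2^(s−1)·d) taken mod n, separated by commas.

1912, 1, 1

n − 1 = 1912 = 2^3 · 239, so s = 3 and d = 239.
x_0 = 403^239 mod 1913 = 1912.
x_1 = 1912^2 mod 1913 = 1.
x_2 = 1^2 mod 1913 = 1.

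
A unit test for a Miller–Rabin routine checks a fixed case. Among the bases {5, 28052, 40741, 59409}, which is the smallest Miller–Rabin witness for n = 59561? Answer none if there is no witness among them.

n − 1 = 59560 = 2^3 · 7445, so s = 3 and d = 7445.
Base 5: x_0 = 5^7445 mod 59561 = 11961. x_0 is neither 1 nor 59560, so continue squaring. x_1 = 11961^2 mod 59561 = 59560. x_1 ≡ −1, so 5 is not a witness.
Base 28052: x_0 = 28052^7445 mod 59561 = 1. x_0 = 1, so 28052 is not a witness.
Base 40741: x_0 = 40741^7445 mod 59561 = 34998. x_0 is neither 1 nor 59560, so continue squaring. x_1 = 34998^2 mod 59561 = 47600. x_2 = 47600^2 mod 59561 = 59560. x_2 ≡ −1, so 40741 is not a witness.
Base 59409: x_0 = 59409^7445 mod 59561 = 24563. x_0 is neither 1 nor 59560, so continue squaring. x_1 = 24563^2 mod 59561 = 47600. x_2 = 47600^2 mod 59561 = 59560. x_2 ≡ −1, so 59409 is not a witness.
No listed base is a witness for 59561.

none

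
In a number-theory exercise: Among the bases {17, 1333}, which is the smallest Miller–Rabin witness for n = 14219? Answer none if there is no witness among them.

n − 1 = 14218 = 2^1 · 7109, so s = 1 and d = 7109.
Base 17: x_0 = 17^7109 mod 14219 = 8237. x_0 ∉ {1, 14218} and s = 1, so 17 is a Miller–Rabin witness and 14219 is composite.
Base 1333: x_0 = 1333^7109 mod 14219 = 6627. x_0 ∉ {1, 14218} and s = 1, so 1333 is a Miller–Rabin witness and 14219 is composite.
The smallest witness among the given bases is 17.

17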